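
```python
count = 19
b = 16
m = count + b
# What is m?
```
Trace:
  count=19
  count=19, b=16
  count=19, b=16, m=35

Final answer: 35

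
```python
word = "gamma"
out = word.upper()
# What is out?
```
Trace:
  word='gamma'
  word='gamma', out='GAMMA'

Final answer: 'GAMMA'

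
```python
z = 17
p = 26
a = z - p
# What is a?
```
Trace:
  z=17
  z=17, p=26
  z=17, p=26, a=-9

Final answer: -9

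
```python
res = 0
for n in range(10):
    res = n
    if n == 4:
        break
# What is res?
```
Trace:
  res=0
  res=0, n=0
  res=1, n=1
  res=2, n=2
  res=3, n=3
  res=4, n=4

Final answer: 4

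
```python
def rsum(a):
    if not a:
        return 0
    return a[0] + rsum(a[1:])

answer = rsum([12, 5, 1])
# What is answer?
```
Call trace:
rsum(a=[12, 5, 1])
  rsum(a=[5, 1])
    rsum(a=[1])
      rsum(a=[])
      -> return 0
    -> return 1
  -> return 6
-> return 18

Final answer: 18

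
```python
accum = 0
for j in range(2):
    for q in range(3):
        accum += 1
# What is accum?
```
Trace:
  accum=0
  accum=1, j=0, q=0
  accum=2, j=0, q=1
  accum=3, j=0, q=2
  accum=4, j=1, q=0
  accum=5, j=1, q=1
  accum=6, j=1, q=2

Final answer: 6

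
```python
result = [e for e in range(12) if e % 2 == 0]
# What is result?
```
Trace:
  e=0
  e=1
  e=2
  e=3
  e=4
  e=5
  e=6
  e=7
  e=8
  e=9
  e=10
  e=11
  result=[0, 2, 4, 6, 8, 10]

Final answer: [0, 2, 4, 6, 8, 10]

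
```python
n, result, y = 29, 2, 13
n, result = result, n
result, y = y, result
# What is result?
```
Trace:
  n=29, result=2, y=13
  n=2, result=29, y=13
  n=2, result=13, y=29

Final answer: 13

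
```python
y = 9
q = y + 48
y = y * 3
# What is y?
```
Trace:
  y=9
  y=9, q=57
  y=27, q=57

Final answer: 27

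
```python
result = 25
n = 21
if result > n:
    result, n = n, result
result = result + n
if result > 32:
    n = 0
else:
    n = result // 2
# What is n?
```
Trace:
  result=25
  result=25, n=21
  result=21, n=25
  result=46, n=25
  result=46, n=0

Final answer: 0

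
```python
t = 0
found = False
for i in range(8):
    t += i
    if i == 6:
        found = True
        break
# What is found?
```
Trace:
  t=0
  t=0, found=False
  t=0, found=False, i=0
  t=1, found=False, i=1
  t=3, found=False, i=2
  t=6, found=False, i=3
  t=10, found=False, i=4
  t=15, found=False, i=5
  t=21, found=True, i=6

Final answer: True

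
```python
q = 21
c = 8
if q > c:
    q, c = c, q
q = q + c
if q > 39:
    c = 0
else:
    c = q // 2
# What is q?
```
Trace:
  q=21
  q=21, c=8
  q=8, c=21
  q=29, c=21
  q=29, c=14

Final answer: 29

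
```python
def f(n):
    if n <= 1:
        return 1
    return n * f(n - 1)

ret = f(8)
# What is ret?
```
Call trace:
f(n=8)
  f(n=7)
    f(n=6)
      f(n=5)
        f(n=4)
          f(n=3)
            f(n=2)
              f(n=1)
              -> return 1
            -> return 2
          -> return 6
        -> return 24
      -> return 120
    -> return 720
  -> return 5040
-> return 40320

Final answer: 40320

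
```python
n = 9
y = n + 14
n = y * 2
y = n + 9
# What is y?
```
Trace:
  n=9
  n=9, y=23
  n=46, y=23
  n=46, y=55

Final answer: 55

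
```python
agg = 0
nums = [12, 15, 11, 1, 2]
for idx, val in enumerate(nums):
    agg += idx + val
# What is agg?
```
Trace:
  agg=0
  agg=12, idx=0, val=12
  agg=28, idx=1, val=15
  agg=41, idx=2, val=11
  agg=45, idx=3, val=1
  agg=51, idx=4, val=2

Final answer: 51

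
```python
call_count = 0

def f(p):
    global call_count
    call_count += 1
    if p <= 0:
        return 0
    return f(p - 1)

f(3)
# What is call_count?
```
Call trace:
f(p=3)
  f(p=2)
    f(p=1)
      f(p=0)
      -> return 0
    -> return 0
  -> return 0
-> return 0

call_count is incremented once per call. f is entered once for each p = 3, 2, 1, 0 (the p <= 0 call returns without recursing), i.e. 3 + 1 calls.
call_count = 4

Final answer: 4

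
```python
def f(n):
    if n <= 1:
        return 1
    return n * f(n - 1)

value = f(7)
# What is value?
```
Call trace:
f(n=7)
  f(n=6)
    f(n=5)
      f(n=4)
        f(n=3)
          f(n=2)
            f(n=1)
            -> return 1
          -> return 2
        -> return 6
      -> return 24
    -> return 120
  -> return 720
-> return 5040

Final answer: 5040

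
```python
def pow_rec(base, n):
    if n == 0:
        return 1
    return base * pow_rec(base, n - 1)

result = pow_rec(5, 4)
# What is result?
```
Call trace:
pow_rec(base=5, n=4)
  pow_rec(base=5, n=3)
    pow_rec(base=5, n=2)
      pow_rec(base=5, n=1)
        pow_rec(base=5, n=0)
        -> return 1
      -> return 5
    -> return 25
  -> return 125
-> return 625

Final answer: 625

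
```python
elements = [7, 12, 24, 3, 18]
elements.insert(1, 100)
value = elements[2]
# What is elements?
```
Trace:
  elements=[7, 12, 24, 3, 18]
  elements=[7, 100, 12, 24, 3, 18]
  elements=[7, 100, 12, 24, 3, 18], value=12

Final answer: [7, 100, 12, 24, 3, 18]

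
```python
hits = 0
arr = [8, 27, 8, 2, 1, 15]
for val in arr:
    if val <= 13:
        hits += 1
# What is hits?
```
Trace:
  hits=0
  hits=1, val=8
  hits=1, val=27
  hits=2, val=8
  hits=3, val=2
  hits=4, val=1
  hits=4, val=15

Final answer: 4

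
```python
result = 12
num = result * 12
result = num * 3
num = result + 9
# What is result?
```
Trace:
  result=12
  result=12, num=144
  result=432, num=144
  result=432, num=441

Final answer: 432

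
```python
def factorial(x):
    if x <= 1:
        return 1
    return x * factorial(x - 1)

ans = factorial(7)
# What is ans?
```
Call trace:
factorial(x=7)
  factorial(x=6)
    factorial(x=5)
      factorial(x=4)
        factorial(x=3)
          factorial(x=2)
            factorial(x=1)
            -> return 1
          -> return 2
        -> return 6
      -> return 24
    -> return 120
  -> return 720
-> return 5040

Final answer: 5040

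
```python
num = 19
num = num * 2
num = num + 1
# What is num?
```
Trace:
  num=19
  num=38
  num=39

Final answer: 39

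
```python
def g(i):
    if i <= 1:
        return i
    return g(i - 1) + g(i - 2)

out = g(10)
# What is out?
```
Call trace (a repeated sub-call is expanded the first time; later identical calls just restate its return value):
g(i=10)
  g(i=9)
    g(i=8)
      g(i=7)
        g(i=6)
          g(i=5)
            g(i=4)
              g(i=3)
                g(i=2)
                  g(i=1)
                  -> return 1
                  g(i=0)
                  -> return 0
                -> return 1
                g(i=1)
                -> return 1
              -> return 2
              g(i=2) -> return 1  (same call as traced above)
            -> return 3
            g(i=3) -> return 2  (same call as traced above)
          -> return 5
          g(i=4) -> return 3  (same call as traced above)
        -> return 8
        g(i=5) -> return 5  (same call as traced above)
      -> return 13
      g(i=6) -> return 8  (same call as traced above)
    -> return 21
    g(i=7) -> return 13  (same call as traced above)
  -> return 34
  g(i=8) -> return 21  (same call as traced above)
-> return 55

Final answer: 55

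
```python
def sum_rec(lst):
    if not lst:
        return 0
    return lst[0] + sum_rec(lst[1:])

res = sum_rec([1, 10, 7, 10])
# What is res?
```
Call trace:
sum_rec(lst=[1, 10, 7, 10])
  sum_rec(lst=[10, 7, 10])
    sum_rec(lst=[7, 10])
      sum_rec(lst=[10])
        sum_rec(lst=[])
        -> return 0
      -> return 10
    -> return 17
  -> return 27
-> return 28

Final answer: 28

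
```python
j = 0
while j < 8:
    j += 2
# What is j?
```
Trace:
  j=0
  j=2
  j=4
  j=6
  j=8

Final answer: 8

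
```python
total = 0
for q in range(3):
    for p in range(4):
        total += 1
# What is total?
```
Trace:
  total=0
  total=1, q=0, p=0
  total=2, q=0, p=1
  total=3, q=0, p=2
  total=4, q=0, p=3
  total=5, q=1, p=0
  total=6, q=1, p=1
  total=7, q=1, p=2
  total=8, q=1, p=3
  total=9, q=2, p=0
  total=10, q=2, p=1
  total=11, q=2, p=2
  total=12, q=2, p=3

Final answer: 12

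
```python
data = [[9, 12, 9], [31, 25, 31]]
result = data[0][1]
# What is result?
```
Trace:
  data=[[9, 12, 9], [31, 25, 31]]
  data=[[9, 12, 9], [31, 25, 31]], result=12

Final answer: 12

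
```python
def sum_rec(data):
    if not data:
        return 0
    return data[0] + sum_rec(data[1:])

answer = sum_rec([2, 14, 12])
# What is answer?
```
Call trace:
sum_rec(data=[2, 14, 12])
  sum_rec(data=[14, 12])
    sum_rec(data=[12])
      sum_rec(data=[])
      -> return 0
    -> return 12
  -> return 26
-> return 28

Final answer: 28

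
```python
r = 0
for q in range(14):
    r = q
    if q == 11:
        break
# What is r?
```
Trace:
  r=0
  r=0, q=0
  r=1, q=1
  r=2, q=2
  r=3, q=3
  r=4, q=4
  r=5, q=5
  r=6, q=6
  r=7, q=7
  r=8, q=8
  r=9, q=9
  r=10, q=10
  r=11, q=11

Final answer: 11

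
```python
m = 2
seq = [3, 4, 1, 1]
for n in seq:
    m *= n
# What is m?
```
Trace:
  m=2
  m=6, n=3
  m=24, n=4
  m=24, n=1
  m=24, n=1

Final answer: 24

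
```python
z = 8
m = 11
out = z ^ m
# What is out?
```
Trace:
  z=8
  z=8, m=11
  z=8, m=11, out=3

Final answer: 3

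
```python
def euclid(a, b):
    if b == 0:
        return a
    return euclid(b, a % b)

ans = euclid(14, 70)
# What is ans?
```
Call trace:
euclid(a=14, b=70)
  euclid(a=70, b=14)
    euclid(a=14, b=0)
    -> return 14
  -> return 14
-> return 14

Final answer: 14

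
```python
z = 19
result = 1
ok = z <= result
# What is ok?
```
Trace:
  z=19
  z=19, result=1
  z=19, result=1, ok=False

Final answer: False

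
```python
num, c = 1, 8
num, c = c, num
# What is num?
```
Trace:
  num=1, c=8
  num=8, c=1

Final answer: 8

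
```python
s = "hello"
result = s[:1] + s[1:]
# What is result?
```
Trace:
  s='hello'
  s='hello', result='hello'

Final answer: 'hello'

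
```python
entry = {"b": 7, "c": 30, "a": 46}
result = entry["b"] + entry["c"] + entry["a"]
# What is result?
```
Trace:
  entry={'b': 7, 'c': 30, 'a': 46}
  entry={'b': 7, 'c': 30, 'a': 46}, result=83

Final answer: 83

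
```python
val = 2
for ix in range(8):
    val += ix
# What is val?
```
Trace:
  val=2
  val=2, ix=0
  val=3, ix=1
  val=5, ix=2
  val=8, ix=3
  val=12, ix=4
  val=17, ix=5
  val=23, ix=6
  val=30, ix=7

Final answer: 30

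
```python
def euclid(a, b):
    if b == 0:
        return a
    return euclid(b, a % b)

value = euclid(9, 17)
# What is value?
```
Call trace:
euclid(a=9, b=17)
  euclid(a=17, b=9)
    euclid(a=9, b=8)
      euclid(a=8, b=1)
        euclid(a=1, b=0)
        -> return 1
      -> return 1
    -> return 1
  -> return 1
-> return 1

Final answer: 1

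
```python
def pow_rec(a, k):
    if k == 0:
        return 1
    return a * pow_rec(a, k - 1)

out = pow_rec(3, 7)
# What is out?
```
Call trace:
pow_rec(a=3, k=7)
  pow_rec(a=3, k=6)
    pow_rec(a=3, k=5)
      pow_rec(a=3, k=4)
        pow_rec(a=3, k=3)
          pow_rec(a=3, k=2)
            pow_rec(a=3, k=1)
              pow_rec(a=3, k=0)
              -> return 1
            -> return 3
          -> return 9
        -> return 27
      -> return 81
    -> return 243
  -> return 729
-> return 2187

Final answer: 2187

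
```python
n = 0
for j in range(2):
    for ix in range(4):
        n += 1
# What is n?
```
Trace:
  n=0
  n=1, j=0, ix=0
  n=2, j=0, ix=1
  n=3, j=0, ix=2
  n=4, j=0, ix=3
  n=5, j=1, ix=0
  n=6, j=1, ix=1
  n=7, j=1, ix=2
  n=8, j=1, ix=3

Final answer: 8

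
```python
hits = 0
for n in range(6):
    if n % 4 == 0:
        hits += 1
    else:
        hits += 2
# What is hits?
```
Trace:
  hits=0
  hits=1, n=0
  hits=3, n=1
  hits=5, n=2
  hits=7, n=3
  hits=8, n=4
  hits=10, n=5

Final answer: 10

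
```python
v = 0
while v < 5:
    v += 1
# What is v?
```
Trace:
  v=0
  v=1
  v=2
  v=3
  v=4
  v=5

Final answer: 5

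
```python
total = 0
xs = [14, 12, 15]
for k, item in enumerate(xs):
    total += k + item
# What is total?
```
Trace:
  total=0
  total=14, k=0, item=14
  total=27, k=1, item=12
  total=44, k=2, item=15

Final answer: 44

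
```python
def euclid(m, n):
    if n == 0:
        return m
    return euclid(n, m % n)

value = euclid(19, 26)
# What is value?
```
Call trace:
euclid(m=19, n=26)
  euclid(m=26, n=19)
    euclid(m=19, n=7)
      euclid(m=7, n=5)
        euclid(m=5, n=2)
          euclid(m=2, n=1)
            euclid(m=1, n=0)
            -> return 1
          -> return 1
        -> return 1
      -> return 1
    -> return 1
  -> return 1
-> return 1

Final answer: 1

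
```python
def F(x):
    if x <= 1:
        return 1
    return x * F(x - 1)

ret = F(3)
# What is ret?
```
Call trace:
F(x=3)
  F(x=2)
    F(x=1)
    -> return 1
  -> return 2
-> return 6

Final answer: 6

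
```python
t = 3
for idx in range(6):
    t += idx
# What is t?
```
Trace:
  t=3
  t=3, idx=0
  t=4, idx=1
  t=6, idx=2
  t=9, idx=3
  t=13, idx=4
  t=18, idx=5

Final answer: 18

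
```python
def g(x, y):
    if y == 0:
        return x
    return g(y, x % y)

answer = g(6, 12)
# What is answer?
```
Call trace:
g(x=6, y=12)
  g(x=12, y=6)
    g(x=6, y=0)
    -> return 6
  -> return 6
-> return 6

Final answer: 6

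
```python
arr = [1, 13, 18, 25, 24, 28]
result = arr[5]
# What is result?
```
Trace:
  arr=[1, 13, 18, 25, 24, 28]
  arr=[1, 13, 18, 25, 24, 28], result=28

Final answer: 28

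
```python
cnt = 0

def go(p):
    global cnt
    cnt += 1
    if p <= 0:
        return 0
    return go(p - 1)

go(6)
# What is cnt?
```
Call trace:
go(p=6)
  go(p=5)
    go(p=4)
      go(p=3)
        go(p=2)
          go(p=1)
            go(p=0)
            -> return 0
          -> return 0
        -> return 0
      -> return 0
    -> return 0
  -> return 0
-> return 0

cnt is incremented once per call. go is entered once for each p = 6, 5, 4, 3, 2, 1, 0 (the p <= 0 call returns without recursing), i.e. 6 + 1 calls.
cnt = 7

Final answer: 7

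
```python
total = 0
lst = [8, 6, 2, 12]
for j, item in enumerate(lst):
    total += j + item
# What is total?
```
Trace:
  total=0
  total=8, j=0, item=8
  total=15, j=1, item=6
  total=19, j=2, item=2
  total=34, j=3, item=12

Final answer: 34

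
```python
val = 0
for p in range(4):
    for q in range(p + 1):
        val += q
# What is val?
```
Trace:
  val=0
  val=0, p=0, q=0
  val=0, p=1, q=0
  val=1, p=1, q=1
  val=1, p=2, q=0
  val=2, p=2, q=1
  val=4, p=2, q=2
  val=4, p=3, q=0
  val=5, p=3, q=1
  val=7, p=3, q=2
  val=10, p=3, q=3

Final answer: 10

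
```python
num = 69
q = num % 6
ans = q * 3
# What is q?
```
Trace:
  num=69
  num=69, q=3
  num=69, q=3, ans=9

Final answer: 3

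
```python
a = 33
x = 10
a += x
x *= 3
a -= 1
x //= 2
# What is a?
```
Trace:
  a=33
  a=33, x=10
  a=43, x=10
  a=43, x=30
  a=42, x=30
  a=42, x=15

Final answer: 42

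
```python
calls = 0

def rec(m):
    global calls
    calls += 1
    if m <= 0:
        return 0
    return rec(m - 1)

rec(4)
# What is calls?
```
Call trace:
rec(m=4)
  rec(m=3)
    rec(m=2)
      rec(m=1)
        rec(m=0)
        -> return 0
      -> return 0
    -> return 0
  -> return 0
-> return 0

calls is incremented once per call. rec is entered once for each m = 4, 3, 2, 1, 0 (the m <= 0 call returns without recursing), i.e. 4 + 1 calls.
calls = 5

Final answer: 5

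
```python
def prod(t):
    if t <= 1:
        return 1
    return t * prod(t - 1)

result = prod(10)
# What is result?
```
Call trace:
prod(t=10)
  prod(t=9)
    prod(t=8)
      prod(t=7)
        prod(t=6)
          prod(t=5)
            prod(t=4)
              prod(t=3)
                prod(t=2)
                  prod(t=1)
                  -> return 1
                -> return 2
              -> return 6
            -> return 24
          -> return 120
        -> return 720
      -> return 5040
    -> return 40320
  -> return 362880
-> return 3628800

Final answer: 3628800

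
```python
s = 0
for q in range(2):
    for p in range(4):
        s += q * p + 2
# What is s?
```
Trace:
  s=0
  s=2, q=0, p=0
  s=4, q=0, p=1
  s=6, q=0, p=2
  s=8, q=0, p=3
  s=10, q=1, p=0
  s=13, q=1, p=1
  s=17, q=1, p=2
  s=22, q=1, p=3

Final answer: 22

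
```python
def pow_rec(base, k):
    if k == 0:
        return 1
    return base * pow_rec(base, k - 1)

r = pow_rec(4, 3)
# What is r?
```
Call trace:
pow_rec(base=4, k=3)
  pow_rec(base=4, k=2)
    pow_rec(base=4, k=1)
      pow_rec(base=4, k=0)
      -> return 1
    -> return 4
  -> return 16
-> return 64

Final answer: 64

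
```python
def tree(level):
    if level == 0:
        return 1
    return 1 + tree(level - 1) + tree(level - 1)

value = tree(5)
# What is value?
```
Call trace (a repeated sub-call is expanded the first time; later identical calls just restate its return value):
tree(level=5)
  tree(level=4)
    tree(level=3)
      tree(level=2)
        tree(level=1)
          tree(level=0)
          -> return 1
          tree(level=0)
          -> return 1
        -> return 3
        tree(level=1) -> return 3  (same call as traced above)
      -> return 7
      tree(level=2) -> return 7  (same call as traced above)
    -> return 15
    tree(level=3) -> return 15  (same call as traced above)
  -> return 31
  tree(level=4) -> return 31  (same call as traced above)
-> return 63

Final answer: 63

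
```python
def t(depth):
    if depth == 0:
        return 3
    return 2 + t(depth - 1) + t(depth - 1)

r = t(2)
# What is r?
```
Call trace (a repeated sub-call is expanded the first time; later identical calls just restate its return value):
t(depth=2)
  t(depth=1)
    t(depth=0)
    -> return 3
    t(depth=0)
    -> return 3
  -> return 8
  t(depth=1) -> return 8  (same call as traced above)
-> return 18

Final answer: 18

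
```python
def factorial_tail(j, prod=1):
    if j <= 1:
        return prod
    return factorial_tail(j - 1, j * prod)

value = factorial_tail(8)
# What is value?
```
Call trace:
factorial_tail(j=8, prod=1)
  factorial_tail(j=7, prod=8)
    factorial_tail(j=6, prod=56)
      factorial_tail(j=5, prod=336)
        factorial_tail(j=4, prod=1680)
          factorial_tail(j=3, prod=6720)
            factorial_tail(j=2, prod=20160)
              factorial_tail(j=1, prod=40320)
              -> return 40320
            -> return 40320
          -> return 40320
        -> return 40320
      -> return 40320
    -> return 40320
  -> return 40320
-> return 40320

Final answer: 40320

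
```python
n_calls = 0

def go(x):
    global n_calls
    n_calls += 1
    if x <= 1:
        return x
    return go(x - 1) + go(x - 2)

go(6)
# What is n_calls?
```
Call trace (a repeated sub-call is expanded the first time; later identical calls just restate its return value):
go(x=6)
  go(x=5)
    go(x=4)
      go(x=3)
        go(x=2)
          go(x=1)
          -> return 1
          go(x=0)
          -> return 0
        -> return 1
        go(x=1)
        -> return 1
      -> return 2
      go(x=2) -> return 1  (same call as traced above)
    -> return 3
    go(x=3) -> return 2  (same call as traced above)
  -> return 5
  go(x=4) -> return 3  (same call as traced above)
-> return 8

n_calls is incremented once per call, so count the calls in each subtree. Let C(x) = number of calls made by go(x).
C(0) = C(1) = 1 (base case, no recursion); C(x) = 1 + C(x - 1) + C(x - 2) otherwise.
C(2) = 1 + C(1) + C(0) = 1 + 1 + 1 = 3
C(3) = 1 + C(2) + C(1) = 1 + 3 + 1 = 5
C(4) = 1 + C(3) + C(2) = 1 + 5 + 3 = 9
C(5) = 1 + C(4) + C(3) = 1 + 9 + 5 = 15
C(6) = 1 + C(5) + C(4) = 1 + 15 + 9 = 25
n_calls = C(6) = 25

Final answer: 25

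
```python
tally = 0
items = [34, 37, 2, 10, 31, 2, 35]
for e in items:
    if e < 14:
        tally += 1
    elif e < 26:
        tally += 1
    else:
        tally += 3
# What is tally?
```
Trace:
  tally=0
  tally=3, e=34
  tally=6, e=37
  tally=7, e=2
  tally=8, e=10
  tally=11, e=31
  tally=12, e=2
  tally=15, e=35

Final answer: 15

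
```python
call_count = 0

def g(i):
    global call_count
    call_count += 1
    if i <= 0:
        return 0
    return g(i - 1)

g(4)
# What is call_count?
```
Call trace:
g(i=4)
  g(i=3)
    g(i=2)
      g(i=1)
        g(i=0)
        -> return 0
      -> return 0
    -> return 0
  -> return 0
-> return 0

call_count is incremented once per call. g is entered once for each i = 4, 3, 2, 1, 0 (the i <= 0 call returns without recursing), i.e. 4 + 1 calls.
call_count = 5

Final answer: 5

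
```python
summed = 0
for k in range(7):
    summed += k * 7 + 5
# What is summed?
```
Trace:
  summed=0
  summed=5, k=0
  summed=17, k=1
  summed=36, k=2
  summed=62, k=3
  summed=95, k=4
  summed=135, k=5
  summed=182, k=6

Final answer: 182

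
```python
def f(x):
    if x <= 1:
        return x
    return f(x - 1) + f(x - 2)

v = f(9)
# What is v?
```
Call trace (a repeated sub-call is expanded the first time; later identical calls just restate its return value):
f(x=9)
  f(x=8)
    f(x=7)
      f(x=6)
        f(x=5)
          f(x=4)
            f(x=3)
              f(x=2)
                f(x=1)
                -> return 1
                f(x=0)
                -> return 0
              -> return 1
              f(x=1)
              -> return 1
            -> return 2
            f(x=2) -> return 1  (same call as traced above)
          -> return 3
          f(x=3) -> return 2  (same call as traced above)
        -> return 5
        f(x=4) -> return 3  (same call as traced above)
      -> return 8
      f(x=5) -> return 5  (same call as traced above)
    -> return 13
    f(x=6) -> return 8  (same call as traced above)
  -> return 21
  f(x=7) -> return 13  (same call as traced above)
-> return 34

Final answer: 34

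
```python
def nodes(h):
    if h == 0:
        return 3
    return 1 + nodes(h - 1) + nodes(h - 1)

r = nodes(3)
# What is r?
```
Call trace (a repeated sub-call is expanded the first time; later identical calls just restate its return value):
nodes(h=3)
  nodes(h=2)
    nodes(h=1)
      nodes(h=0)
      -> return 3
      nodes(h=0)
      -> return 3
    -> return 7
    nodes(h=1) -> return 7  (same call as traced above)
  -> return 15
  nodes(h=2) -> return 15  (same call as traced above)
-> return 31

Final answer: 31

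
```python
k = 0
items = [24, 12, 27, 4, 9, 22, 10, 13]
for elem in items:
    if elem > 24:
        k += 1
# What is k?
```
Trace:
  k=0
  k=0, elem=24
  k=0, elem=12
  k=1, elem=27
  k=1, elem=4
  k=1, elem=9
  k=1, elem=22
  k=1, elem=10
  k=1, elem=13

Final answer: 1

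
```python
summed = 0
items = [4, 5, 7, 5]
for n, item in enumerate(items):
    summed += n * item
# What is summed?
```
Trace:
  summed=0
  summed=0, n=0, item=4
  summed=5, n=1, item=5
  summed=19, n=2, item=7
  summed=34, n=3, item=5

Final answer: 34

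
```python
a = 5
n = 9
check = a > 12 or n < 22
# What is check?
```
Trace:
  a=5
  a=5, n=9
  a=5, n=9, check=True

Final answer: True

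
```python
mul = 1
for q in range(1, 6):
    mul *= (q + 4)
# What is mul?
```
Trace:
  mul=1
  mul=5, q=1
  mul=30, q=2
  mul=210, q=3
  mul=1680, q=4
  mul=15120, q=5

Final answer: 15120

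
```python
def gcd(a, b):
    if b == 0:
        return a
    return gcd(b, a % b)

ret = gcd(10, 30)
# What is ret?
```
Call trace:
gcd(a=10, b=30)
  gcd(a=30, b=10)
    gcd(a=10, b=0)
    -> return 10
  -> return 10
-> return 10

Final answer: 10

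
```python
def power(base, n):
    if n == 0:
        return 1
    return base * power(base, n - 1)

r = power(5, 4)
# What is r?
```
Call trace:
power(base=5, n=4)
  power(base=5, n=3)
    power(base=5, n=2)
      power(base=5, n=1)
        power(base=5, n=0)
        -> return 1
      -> return 5
    -> return 25
  -> return 125
-> return 625

Final answer: 625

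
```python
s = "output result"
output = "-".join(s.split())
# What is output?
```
Trace:
  s='output result'
  s='output result', output='output-result'

Final answer: 'output-result'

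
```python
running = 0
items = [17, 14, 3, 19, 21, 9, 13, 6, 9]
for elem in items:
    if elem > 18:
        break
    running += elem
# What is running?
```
Trace:
  running=0
  running=17, elem=17
  running=31, elem=14
  running=34, elem=3
  running=34, elem=19

Final answer: 34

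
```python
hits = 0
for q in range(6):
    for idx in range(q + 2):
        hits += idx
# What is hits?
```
Trace:
  hits=0
  hits=0, q=0, idx=0
  hits=1, q=0, idx=1
  hits=1, q=1, idx=0
  hits=2, q=1, idx=1
  hits=4, q=1, idx=2
  hits=4, q=2, idx=0
  hits=5, q=2, idx=1
  hits=7, q=2, idx=2
  hits=10, q=2, idx=3
  hits=10, q=3, idx=0
  hits=11, q=3, idx=1
  hits=13, q=3, idx=2
  hits=16, q=3, idx=3
  hits=20, q=3, idx=4
  hits=20, q=4, idx=0
  hits=21, q=4, idx=1
  hits=23, q=4, idx=2
  hits=26, q=4, idx=3
  hits=30, q=4, idx=4
  hits=35, q=4, idx=5
  hits=35, q=5, idx=0
  hits=36, q=5, idx=1
  hits=38, q=5, idx=2
  hits=41, q=5, idx=3
  hits=45, q=5, idx=4
  hits=50, q=5, idx=5
  hits=56, q=5, idx=6

Final answer: 56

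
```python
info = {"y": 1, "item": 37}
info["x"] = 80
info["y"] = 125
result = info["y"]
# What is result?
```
Trace:
  info={'y': 1, 'item': 37}
  info={'y': 1, 'item': 37, 'x': 80}
  info={'y': 125, 'item': 37, 'x': 80}
  info={'y': 125, 'item': 37, 'x': 80}, result=125

Final answer: 125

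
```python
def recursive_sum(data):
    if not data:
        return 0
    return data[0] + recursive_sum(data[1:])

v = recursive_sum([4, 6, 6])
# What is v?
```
Call trace:
recursive_sum(data=[4, 6, 6])
  recursive_sum(data=[6, 6])
    recursive_sum(data=[6])
      recursive_sum(data=[])
      -> return 0
    -> return 6
  -> return 12
-> return 16

Final answer: 16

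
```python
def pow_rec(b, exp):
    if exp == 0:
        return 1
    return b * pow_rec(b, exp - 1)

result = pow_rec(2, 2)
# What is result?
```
Call trace:
pow_rec(b=2, exp=2)
  pow_rec(b=2, exp=1)
    pow_rec(b=2, exp=0)
    -> return 1
  -> return 2
-> return 4

Final answer: 4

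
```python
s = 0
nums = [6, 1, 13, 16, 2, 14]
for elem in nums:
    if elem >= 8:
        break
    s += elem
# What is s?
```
Trace:
  s=0
  s=6, elem=6
  s=7, elem=1
  s=7, elem=13

Final answer: 7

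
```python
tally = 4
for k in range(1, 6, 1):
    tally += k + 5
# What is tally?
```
Trace:
  tally=4
  tally=10, k=1
  tally=17, k=2
  tally=25, k=3
  tally=34, k=4
  tally=44, k=5

Final answer: 44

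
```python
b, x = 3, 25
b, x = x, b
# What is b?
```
Trace:
  b=3, x=25
  b=25, x=3

Final answer: 25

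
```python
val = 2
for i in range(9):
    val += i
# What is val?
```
Trace:
  val=2
  val=2, i=0
  val=3, i=1
  val=5, i=2
  val=8, i=3
  val=12, i=4
  val=17, i=5
  val=23, i=6
  val=30, i=7
  val=38, i=8

Final answer: 38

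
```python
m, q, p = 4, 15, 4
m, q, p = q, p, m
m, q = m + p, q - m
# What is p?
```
Trace:
  m=4, q=15, p=4
  m=15, q=4, p=4
  m=19, q=-11, p=4

Final answer: 4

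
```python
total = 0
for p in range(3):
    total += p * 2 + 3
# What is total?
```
Trace:
  total=0
  total=3, p=0
  total=8, p=1
  total=15, p=2

Final answer: 15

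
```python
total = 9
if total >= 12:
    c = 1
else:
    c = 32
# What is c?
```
Trace:
  total=9
  total=9, c=32

Final answer: 32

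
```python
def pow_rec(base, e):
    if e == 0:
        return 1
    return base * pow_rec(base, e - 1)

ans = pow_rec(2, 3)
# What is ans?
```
Call trace:
pow_rec(base=2, e=3)
  pow_rec(base=2, e=2)
    pow_rec(base=2, e=1)
      pow_rec(base=2, e=0)
      -> return 1
    -> return 2
  -> return 4
-> return 8

Final answer: 8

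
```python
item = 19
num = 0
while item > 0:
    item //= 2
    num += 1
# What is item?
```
Trace:
  item=19
  item=19, num=0
  item=9, num=1
  item=4, num=2
  item=2, num=3
  item=1, num=4
  item=0, num=5

Final answer: 0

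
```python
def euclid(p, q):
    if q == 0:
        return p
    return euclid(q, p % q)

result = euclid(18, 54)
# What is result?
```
Call trace:
euclid(p=18, q=54)
  euclid(p=54, q=18)
    euclid(p=18, q=0)
    -> return 18
  -> return 18
-> return 18

Final answer: 18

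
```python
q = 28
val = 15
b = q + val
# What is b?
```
Trace:
  q=28
  q=28, val=15
  q=28, val=15, b=43

Final answer: 43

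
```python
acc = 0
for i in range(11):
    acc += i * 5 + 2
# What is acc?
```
Trace:
  acc=0
  acc=2, i=0
  acc=9, i=1
  acc=21, i=2
  acc=38, i=3
  acc=60, i=4
  acc=87, i=5
  acc=119, i=6
  acc=156, i=7
  acc=198, i=8
  acc=245, i=9
  acc=297, i=10

Final answer: 297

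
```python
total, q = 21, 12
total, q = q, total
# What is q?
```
Trace:
  total=21, q=12
  total=12, q=21

Final answer: 21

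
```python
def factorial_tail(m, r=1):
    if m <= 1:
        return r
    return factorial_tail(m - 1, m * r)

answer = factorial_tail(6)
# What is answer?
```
Call trace:
factorial_tail(m=6, r=1)
  factorial_tail(m=5, r=6)
    factorial_tail(m=4, r=30)
      factorial_tail(m=3, r=120)
        factorial_tail(m=2, r=360)
          factorial_tail(m=1, r=720)
          -> return 720
        -> return 720
      -> return 720
    -> return 720
  -> return 720
-> return 720

Final answer: 720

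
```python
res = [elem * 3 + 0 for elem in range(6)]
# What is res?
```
Trace:
  elem=0
  elem=1
  elem=2
  elem=3
  elem=4
  elem=5
  res=[0, 3, 6, 9, 12, 15]

Final answer: [0, 3, 6, 9, 12, 15]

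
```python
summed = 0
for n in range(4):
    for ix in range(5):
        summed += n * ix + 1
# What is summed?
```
Trace:
  summed=0
  summed=1, n=0, ix=0
  summed=2, n=0, ix=1
  summed=3, n=0, ix=2
  summed=4, n=0, ix=3
  summed=5, n=0, ix=4
  summed=6, n=1, ix=0
  summed=8, n=1, ix=1
  summed=11, n=1, ix=2
  summed=15, n=1, ix=3
  summed=20, n=1, ix=4
  summed=21, n=2, ix=0
  summed=24, n=2, ix=1
  summed=29, n=2, ix=2
  summed=36, n=2, ix=3
  summed=45, n=2, ix=4
  summed=46, n=3, ix=0
  summed=50, n=3, ix=1
  summed=57, n=3, ix=2
  summed=67, n=3, ix=3
  summed=80, n=3, ix=4

Final answer: 80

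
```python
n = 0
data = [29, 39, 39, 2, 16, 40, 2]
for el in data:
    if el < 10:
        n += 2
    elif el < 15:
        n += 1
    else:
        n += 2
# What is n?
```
Trace:
  n=0
  n=2, el=29
  n=4, el=39
  n=6, el=39
  n=8, el=2
  n=10, el=16
  n=12, el=40
  n=14, el=2

Final answer: 14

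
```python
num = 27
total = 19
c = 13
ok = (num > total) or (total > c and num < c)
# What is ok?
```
Trace:
  num=27
  num=27, total=19
  num=27, total=19, c=13
  num=27, total=19, c=13, ok=True

Final answer: True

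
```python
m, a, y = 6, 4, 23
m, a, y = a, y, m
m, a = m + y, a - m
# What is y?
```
Trace:
  m=6, a=4, y=23
  m=4, a=23, y=6
  m=10, a=19, y=6

Final answer: 6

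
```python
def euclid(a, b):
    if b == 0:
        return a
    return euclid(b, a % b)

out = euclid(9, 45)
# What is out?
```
Call trace:
euclid(a=9, b=45)
  euclid(a=45, b=9)
    euclid(a=9, b=0)
    -> return 9
  -> return 9
-> return 9

Final answer: 9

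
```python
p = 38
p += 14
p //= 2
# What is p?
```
Trace:
  p=38
  p=52
  p=26

Final answer: 26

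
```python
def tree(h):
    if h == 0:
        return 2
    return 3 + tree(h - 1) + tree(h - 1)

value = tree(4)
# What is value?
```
Call trace (a repeated sub-call is expanded the first time; later identical calls just restate its return value):
tree(h=4)
  tree(h=3)
    tree(h=2)
      tree(h=1)
        tree(h=0)
        -> return 2
        tree(h=0)
        -> return 2
      -> return 7
      tree(h=1) -> return 7  (same call as traced above)
    -> return 17
    tree(h=2) -> return 17  (same call as traced above)
  -> return 37
  tree(h=3) -> return 37  (same call as traced above)
-> return 77

Final answer: 77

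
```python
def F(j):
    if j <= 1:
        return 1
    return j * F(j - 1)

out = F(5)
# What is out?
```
Call trace:
F(j=5)
  F(j=4)
    F(j=3)
      F(j=2)
        F(j=1)
        -> return 1
      -> return 2
    -> return 6
  -> return 24
-> return 120

Final answer: 120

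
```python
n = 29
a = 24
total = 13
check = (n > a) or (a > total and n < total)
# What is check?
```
Trace:
  n=29
  n=29, a=24
  n=29, a=24, total=13
  n=29, a=24, total=13, check=True

Final answer: True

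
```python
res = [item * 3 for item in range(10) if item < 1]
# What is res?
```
Trace:
  item=0
  item=1
  item=2
  item=3
  item=4
  item=5
  item=6
  item=7
  item=8
  item=9
  res=[0]

Final answer: [0]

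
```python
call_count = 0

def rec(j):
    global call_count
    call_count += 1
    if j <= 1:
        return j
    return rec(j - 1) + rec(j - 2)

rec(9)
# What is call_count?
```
Call trace (a repeated sub-call is expanded the first time; later identical calls just restate its return value):
rec(j=9)
  rec(j=8)
    rec(j=7)
      rec(j=6)
        rec(j=5)
          rec(j=4)
            rec(j=3)
              rec(j=2)
                rec(j=1)
                -> return 1
                rec(j=0)
                -> return 0
              -> return 1
              rec(j=1)
              -> return 1
            -> return 2
            rec(j=2) -> return 1  (same call as traced above)
          -> return 3
          rec(j=3) -> return 2  (same call as traced above)
        -> return 5
        rec(j=4) -> return 3  (same call as traced above)
      -> return 8
      rec(j=5) -> return 5  (same call as traced above)
    -> return 13
    rec(j=6) -> return 8  (same call as traced above)
  -> return 21
  rec(j=7) -> return 13  (same call as traced above)
-> return 34

call_count is incremented once per call, so count the calls in each subtree. Let C(j) = number of calls made by rec(j).
C(0) = C(1) = 1 (base case, no recursion); C(j) = 1 + C(j - 1) + C(j - 2) otherwise.
C(2) = 1 + C(1) + C(0) = 1 + 1 + 1 = 3
C(3) = 1 + C(2) + C(1) = 1 + 3 + 1 = 5
C(4) = 1 + C(3) + C(2) = 1 + 5 + 3 = 9
C(5) = 1 + C(4) + C(3) = 1 + 9 + 5 = 15
C(6) = 1 + C(5) + C(4) = 1 + 15 + 9 = 25
C(7) = 1 + C(6) + C(5) = 1 + 25 + 15 = 41
C(8) = 1 + C(7) + C(6) = 1 + 41 + 25 = 67
C(9) = 1 + C(8) + C(7) = 1 + 67 + 41 = 109
call_count = C(9) = 109

Final answer: 109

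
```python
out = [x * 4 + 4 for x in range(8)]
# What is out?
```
Trace:
  x=0
  x=1
  x=2
  x=3
  x=4
  x=5
  x=6
  x=7
  out=[4, 8, 12, 16, 20, 24, 28, 32]

Final answer: [4, 8, 12, 16, 20, 24, 28, 32]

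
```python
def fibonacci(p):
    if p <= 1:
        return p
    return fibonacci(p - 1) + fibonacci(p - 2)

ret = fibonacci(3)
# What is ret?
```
Call trace:
fibonacci(p=3)
  fibonacci(p=2)
    fibonacci(p=1)
    -> return 1
    fibonacci(p=0)
    -> return 0
  -> return 1
  fibonacci(p=1)
  -> return 1
-> return 2

Final answer: 2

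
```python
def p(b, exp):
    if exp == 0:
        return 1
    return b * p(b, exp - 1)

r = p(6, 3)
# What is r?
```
Call trace:
p(b=6, exp=3)
  p(b=6, exp=2)
    p(b=6, exp=1)
      p(b=6, exp=0)
      -> return 1
    -> return 6
  -> return 36
-> return 216

Final answer: 216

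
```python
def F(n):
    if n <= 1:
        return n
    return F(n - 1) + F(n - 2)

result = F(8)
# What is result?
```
Call trace (a repeated sub-call is expanded the first time; later identical calls just restate its return value):
F(n=8)
  F(n=7)
    F(n=6)
      F(n=5)
        F(n=4)
          F(n=3)
            F(n=2)
              F(n=1)
              -> return 1
              F(n=0)
              -> return 0
            -> return 1
            F(n=1)
            -> return 1
          -> return 2
          F(n=2) -> return 1  (same call as traced above)
        -> return 3
        F(n=3) -> return 2  (same call as traced above)
      -> return 5
      F(n=4) -> return 3  (same call as traced above)
    -> return 8
    F(n=5) -> return 5  (same call as traced above)
  -> return 13
  F(n=6) -> return 8  (same call as traced above)
-> return 21

Final answer: 21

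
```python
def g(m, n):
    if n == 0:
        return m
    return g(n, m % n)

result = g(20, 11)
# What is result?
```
Call trace:
g(m=20, n=11)
  g(m=11, n=9)
    g(m=9, n=2)
      g(m=2, n=1)
        g(m=1, n=0)
        -> return 1
      -> return 1
    -> return 1
  -> return 1
-> return 1

Final answer: 1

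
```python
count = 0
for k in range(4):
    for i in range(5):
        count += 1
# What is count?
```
Trace:
  count=0
  count=1, k=0, i=0
  count=2, k=0, i=1
  count=3, k=0, i=2
  count=4, k=0, i=3
  count=5, k=0, i=4
  count=6, k=1, i=0
  count=7, k=1, i=1
  count=8, k=1, i=2
  count=9, k=1, i=3
  count=10, k=1, i=4
  count=11, k=2, i=0
  count=12, k=2, i=1
  count=13, k=2, i=2
  count=14, k=2, i=3
  count=15, k=2, i=4
  count=16, k=3, i=0
  count=17, k=3, i=1
  count=18, k=3, i=2
  count=19, k=3, i=3
  count=20, k=3, i=4

Final answer: 20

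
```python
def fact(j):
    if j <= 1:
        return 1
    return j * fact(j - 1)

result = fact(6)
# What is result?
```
Call trace:
fact(j=6)
  fact(j=5)
    fact(j=4)
      fact(j=3)
        fact(j=2)
          fact(j=1)
          -> return 1
        -> return 2
      -> return 6
    -> return 24
  -> return 120
-> return 720

Final answer: 720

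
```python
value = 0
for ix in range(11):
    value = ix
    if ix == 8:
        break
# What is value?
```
Trace:
  value=0
  value=0, ix=0
  value=1, ix=1
  value=2, ix=2
  value=3, ix=3
  value=4, ix=4
  value=5, ix=5
  value=6, ix=6
  value=7, ix=7
  value=8, ix=8

Final answer: 8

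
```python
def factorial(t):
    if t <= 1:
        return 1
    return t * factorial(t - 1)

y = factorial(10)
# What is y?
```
Call trace:
factorial(t=10)
  factorial(t=9)
    factorial(t=8)
      factorial(t=7)
        factorial(t=6)
          factorial(t=5)
            factorial(t=4)
              factorial(t=3)
                factorial(t=2)
                  factorial(t=1)
                  -> return 1
                -> return 2
              -> return 6
            -> return 24
          -> return 120
        -> return 720
      -> return 5040
    -> return 40320
  -> return 362880
-> return 3628800

Final answer: 3628800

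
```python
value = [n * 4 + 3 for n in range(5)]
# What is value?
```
Trace:
  n=0
  n=1
  n=2
  n=3
  n=4
  value=[3, 7, 11, 15, 19]

Final answer: [3, 7, 11, 15, 19]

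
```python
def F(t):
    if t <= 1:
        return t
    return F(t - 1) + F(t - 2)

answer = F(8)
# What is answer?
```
Call trace (a repeated sub-call is expanded the first time; later identical calls just restate its return value):
F(t=8)
  F(t=7)
    F(t=6)
      F(t=5)
        F(t=4)
          F(t=3)
            F(t=2)
              F(t=1)
              -> return 1
              F(t=0)
              -> return 0
            -> return 1
            F(t=1)
            -> return 1
          -> return 2
          F(t=2) -> return 1  (same call as traced above)
        -> return 3
        F(t=3) -> return 2  (same call as traced above)
      -> return 5
      F(t=4) -> return 3  (same call as traced above)
    -> return 8
    F(t=5) -> return 5  (same call as traced above)
  -> return 13
  F(t=6) -> return 8  (same call as traced above)
-> return 21

Final answer: 21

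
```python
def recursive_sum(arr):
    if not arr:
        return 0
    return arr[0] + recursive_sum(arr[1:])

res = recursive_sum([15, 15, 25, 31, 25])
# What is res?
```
Call trace:
recursive_sum(arr=[15, 15, 25, 31, 25])
  recursive_sum(arr=[15, 25, 31, 25])
    recursive_sum(arr=[25, 31, 25])
      recursive_sum(arr=[31, 25])
        recursive_sum(arr=[25])
          recursive_sum(arr=[])
          -> return 0
        -> return 25
      -> return 56
    -> return 81
  -> return 96
-> return 111

Final answer: 111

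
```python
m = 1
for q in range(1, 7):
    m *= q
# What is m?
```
Trace:
  m=1
  m=1, q=1
  m=2, q=2
  m=6, q=3
  m=24, q=4
  m=120, q=5
  m=720, q=6

Final answer: 720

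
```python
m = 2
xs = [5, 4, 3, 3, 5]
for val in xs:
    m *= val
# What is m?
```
Trace:
  m=2
  m=10, val=5
  m=40, val=4
  m=120, val=3
  m=360, val=3
  m=1800, val=5

Final answer: 1800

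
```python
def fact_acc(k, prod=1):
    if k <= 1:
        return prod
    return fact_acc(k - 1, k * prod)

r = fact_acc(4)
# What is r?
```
Call trace:
fact_acc(k=4, prod=1)
  fact_acc(k=3, prod=4)
    fact_acc(k=2, prod=12)
      fact_acc(k=1, prod=24)
      -> return 24
    -> return 24
  -> return 24
-> return 24

Final answer: 24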